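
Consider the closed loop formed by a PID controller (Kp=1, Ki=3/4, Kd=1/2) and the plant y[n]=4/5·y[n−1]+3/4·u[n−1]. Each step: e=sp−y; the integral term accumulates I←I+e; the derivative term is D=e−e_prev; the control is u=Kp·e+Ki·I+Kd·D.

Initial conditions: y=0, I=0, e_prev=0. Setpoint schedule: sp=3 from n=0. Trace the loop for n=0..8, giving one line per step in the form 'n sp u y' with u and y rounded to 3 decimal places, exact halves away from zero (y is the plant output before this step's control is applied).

(exact arithmetic carried between steps; '≈' marks a value shown rounded to 6 d.p. or computed from one; I and e_prev carry over from the previous line; the table rounds u and y to 3 d.p., halves away from zero)
n=0: y=0, sp=3, e=sp−y=3; I=3, D=e−e_prev=3; u=1·3+3/4·3+1/2·3=6.75; next y=4/5·0+3/4·6.75=5.0625
n=1: y=5.0625, sp=3, e=sp−y=-2.0625; I=0.9375, D=e−e_prev=-5.0625; u=1·(-2.0625)+3/4·0.9375+1/2·(-5.0625)=-3.890625; next y=4/5·5.0625+3/4·(-3.890625)≈1.132031
n=2: y≈1.132031, sp=3, e=sp−y≈1.867969; I≈2.805469, D=e−e_prev≈3.930469; u=1·1.867969+3/4·2.805469+1/2·3.930469≈5.937305; next y=4/5·1.132031+3/4·5.937305≈5.358604
n=3: y≈5.358604, sp=3, e=sp−y≈-2.358604; I≈0.446865, D=e−e_prev≈-4.226572; u=1·(-2.358604)+3/4·0.446865+1/2·(-4.226572)≈-4.136741; next y=4/5·5.358604+3/4·(-4.136741)≈1.184327
n=4: y≈1.184327, sp=3, e=sp−y≈1.815673; I≈2.262538, D=e−e_prev≈4.174276; u=1·1.815673+3/4·2.262538+1/2·4.174276≈5.599714; next y=4/5·1.184327+3/4·5.599714≈5.147248
n=5: y≈5.147248, sp=3, e=sp−y≈-2.147248; I≈0.115290, D=e−e_prev≈-3.962920; u=1·(-2.147248)+3/4·0.115290+1/2·(-3.962920)≈-4.042240; next y=4/5·5.147248+3/4·(-4.042240)≈1.086118
n=6: y≈1.086118, sp=3, e=sp−y≈1.913882; I≈2.029172, D=e−e_prev≈4.061129; u=1·1.913882+3/4·2.029172+1/2·4.061129≈5.466326; next y=4/5·1.086118+3/4·5.466326≈4.968639
n=7: y≈4.968639, sp=3, e=sp−y≈-1.968639; I≈0.060533, D=e−e_prev≈-3.882521; u=1·(-1.968639)+3/4·0.060533+1/2·(-3.882521)≈-3.864499; next y=4/5·4.968639+3/4·(-3.864499)≈1.076537
n=8: y≈1.076537, sp=3, e=sp−y≈1.923463; I≈1.983997, D=e−e_prev≈3.892102; u=1·1.923463+3/4·1.983997+1/2·3.892102≈5.357512; next y=4/5·1.076537+3/4·5.357512≈4.879363

0 3 6.750 0.000
1 3 -3.891 5.063
2 3 5.937 1.132
3 3 -4.137 5.359
4 3 5.600 1.184
5 3 -4.042 5.147
6 3 5.466 1.086
7 3 -3.864 4.969
8 3 5.358 1.077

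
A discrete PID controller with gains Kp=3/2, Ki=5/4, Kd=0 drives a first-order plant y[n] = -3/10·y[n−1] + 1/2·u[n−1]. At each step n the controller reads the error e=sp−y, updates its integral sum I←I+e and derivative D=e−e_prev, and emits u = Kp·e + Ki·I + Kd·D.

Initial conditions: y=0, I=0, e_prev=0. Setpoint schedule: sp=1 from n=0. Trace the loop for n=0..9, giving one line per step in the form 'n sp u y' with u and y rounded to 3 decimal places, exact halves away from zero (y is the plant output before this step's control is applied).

(exact arithmetic carried between steps; '≈' marks a value shown rounded to 6 d.p. or computed from one; I and e_prev carry over from the previous line; the table rounds u and y to 3 d.p., halves away from zero)
n=0: y=0, sp=1, e=sp−y=1; I=1, D=e−e_prev=1; u=3/2·1+5/4·1+0·1=2.75; next y=-3/10·0+1/2·2.75=1.375
n=1: y=1.375, sp=1, e=sp−y=-0.375; I=0.625, D=e−e_prev=-1.375; u=3/2·(-0.375)+5/4·0.625+0·(-1.375)=0.21875; next y=-3/10·1.375+1/2·0.21875=-0.303125
n=2: y=-0.303125, sp=1, e=sp−y=1.303125; I=1.928125, D=e−e_prev=1.678125; u=3/2·1.303125+5/4·1.928125+0·1.678125≈4.364844; next y=-3/10·(-0.303125)+1/2·4.364844≈2.273359
n=3: y≈2.273359, sp=1, e=sp−y≈-1.273359; I≈0.654766, D=e−e_prev≈-2.576484; u=3/2·(-1.273359)+5/4·0.654766+0·(-2.576484)≈-1.091582; next y=-3/10·2.273359+1/2·(-1.091582)≈-1.227799
n=4: y≈-1.227799, sp=1, e=sp−y≈2.227799; I≈2.882564, D=e−e_prev≈3.501158; u=3/2·2.227799+5/4·2.882564+0·3.501158≈6.944904; next y=-3/10·(-1.227799)+1/2·6.944904≈3.840792
n=5: y≈3.840792, sp=1, e=sp−y≈-2.840792; I≈0.041773, D=e−e_prev≈-5.068590; u=3/2·(-2.840792)+5/4·0.041773+0·(-5.068590)≈-4.208971; next y=-3/10·3.840792+1/2·(-4.208971)≈-3.256723
n=6: y≈-3.256723, sp=1, e=sp−y≈4.256723; I≈4.298496, D=e−e_prev≈7.097515; u=3/2·4.256723+5/4·4.298496+0·7.097515≈11.758205; next y=-3/10·(-3.256723)+1/2·11.758205≈6.856119
n=7: y≈6.856119, sp=1, e=sp−y≈-5.856119; I≈-1.557623, D=e−e_prev≈-10.112842; u=3/2·(-5.856119)+5/4·(-1.557623)+0·(-10.112842)≈-10.731208; next y=-3/10·6.856119+1/2·(-10.731208)≈-7.422440
n=8: y≈-7.422440, sp=1, e=sp−y≈8.422440; I≈6.864816, D=e−e_prev≈14.278559; u=3/2·8.422440+5/4·6.864816+0·14.278559≈21.214680; next y=-3/10·(-7.422440)+1/2·21.214680≈12.834072
n=9: y≈12.834072, sp=1, e=sp−y≈-11.834072; I≈-4.969255, D=e−e_prev≈-20.256512; u=3/2·(-11.834072)+5/4·(-4.969255)+0·(-20.256512)≈-23.962677; next y=-3/10·12.834072+1/2·(-23.962677)≈-15.831560

0 1 2.750 0.000
1 1 0.219 1.375
2 1 4.365 -0.303
3 1 -1.092 2.273
4 1 6.945 -1.228
5 1 -4.209 3.841
6 1 11.758 -3.257
7 1 -10.731 6.856
8 1 21.215 -7.422
9 1 -23.963 12.834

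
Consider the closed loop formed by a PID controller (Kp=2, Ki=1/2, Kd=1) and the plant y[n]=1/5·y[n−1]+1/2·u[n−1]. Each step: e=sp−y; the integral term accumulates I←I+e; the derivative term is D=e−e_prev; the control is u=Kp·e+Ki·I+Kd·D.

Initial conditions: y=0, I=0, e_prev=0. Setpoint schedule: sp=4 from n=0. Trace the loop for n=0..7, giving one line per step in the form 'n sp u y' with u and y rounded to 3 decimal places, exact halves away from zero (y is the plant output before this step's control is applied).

0 4 14.000 0.000
1 4 -12.500 7.000
2 4 34.475 -4.850
3 4 -46.861 16.268
4 4 95.679 -20.177
5 4 -152.611 43.804
6 4 281.188 -67.545
7 4 -475.593 127.085

(exact arithmetic carried between steps; '≈' marks a value shown rounded to 6 d.p. or computed from one; I and e_prev carry over from the previous line; the table rounds u and y to 3 d.p., halves away from zero)
n=0: y=0, sp=4, e=sp−y=4; I=4, D=e−e_prev=4; u=2·4+1/2·4+1·4=14; next y=1/5·0+1/2·14=7
n=1: y=7, sp=4, e=sp−y=-3; I=1, D=e−e_prev=-7; u=2·(-3)+1/2·1+1·(-7)=-12.5; next y=1/5·7+1/2·(-12.5)=-4.85
n=2: y=-4.85, sp=4, e=sp−y=8.85; I=9.85, D=e−e_prev=11.85; u=2·8.85+1/2·9.85+1·11.85=34.475; next y=1/5·(-4.85)+1/2·34.475=16.2675
n=3: y=16.2675, sp=4, e=sp−y=-12.2675; I=-2.4175, D=e−e_prev=-21.1175; u=2·(-12.2675)+1/2·(-2.4175)+1·(-21.1175)=-46.86125; next y=1/5·16.2675+1/2·(-46.86125)=-20.177125
n=4: y=-20.177125, sp=4, e=sp−y=24.177125; I=21.759625, D=e−e_prev=36.444625; u=2·24.177125+1/2·21.759625+1·36.444625≈95.678688; next y=1/5·(-20.177125)+1/2·95.678688≈43.803919
n=5: y≈43.803919, sp=4, e=sp−y≈-39.803919; I≈-18.044294, D=e−e_prev≈-63.981044; u=2·(-39.803919)+1/2·(-18.044294)+1·(-63.981044)≈-152.611028; next y=1/5·43.803919+1/2·(-152.611028)≈-67.544730
n=6: y≈-67.544730, sp=4, e=sp−y≈71.544730; I≈53.500437, D=e−e_prev≈111.348649; u=2·71.544730+1/2·53.500437+1·111.348649≈281.188328; next y=1/5·(-67.544730)+1/2·281.188328≈127.085218
n=7: y≈127.085218, sp=4, e=sp−y≈-123.085218; I≈-69.584781, D=e−e_prev≈-194.629948; u=2·(-123.085218)+1/2·(-69.584781)+1·(-194.629948)≈-475.592775; next y=1/5·127.085218+1/2·(-475.592775)≈-212.379344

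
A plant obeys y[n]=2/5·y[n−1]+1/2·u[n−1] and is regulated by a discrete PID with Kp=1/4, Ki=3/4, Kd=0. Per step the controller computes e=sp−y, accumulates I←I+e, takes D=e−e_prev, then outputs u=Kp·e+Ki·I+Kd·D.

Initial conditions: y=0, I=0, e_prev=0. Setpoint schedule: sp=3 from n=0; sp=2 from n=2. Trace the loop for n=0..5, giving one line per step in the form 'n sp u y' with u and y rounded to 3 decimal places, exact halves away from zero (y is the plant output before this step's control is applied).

0 3 3.000 0.000
1 3 3.750 1.500
2 2 2.900 2.475
3 2 2.579 2.440
4 2 2.423 2.265
5 2 2.372 2.118

(exact arithmetic carried between steps; '≈' marks a value shown rounded to 6 d.p. or computed from one; I and e_prev carry over from the previous line; the table rounds u and y to 3 d.p., halves away from zero)
n=0: y=0, sp=3, e=sp−y=3; I=3, D=e−e_prev=3; u=1/4·3+3/4·3+0·3=3; next y=2/5·0+1/2·3=1.5
n=1: y=1.5, sp=3, e=sp−y=1.5; I=4.5, D=e−e_prev=-1.5; u=1/4·1.5+3/4·4.5+0·(-1.5)=3.75; next y=2/5·1.5+1/2·3.75=2.475
n=2: y=2.475, sp=2, e=sp−y=-0.475; I=4.025, D=e−e_prev=-1.975; u=1/4·(-0.475)+3/4·4.025+0·(-1.975)=2.9; next y=2/5·2.475+1/2·2.9=2.44
n=3: y=2.44, sp=2, e=sp−y=-0.44; I=3.585, D=e−e_prev=0.035; u=1/4·(-0.44)+3/4·3.585+0·0.035=2.57875; next y=2/5·2.44+1/2·2.57875=2.265375
n=4: y=2.265375, sp=2, e=sp−y=-0.265375; I=3.319625, D=e−e_prev=0.174625; u=1/4·(-0.265375)+3/4·3.319625+0·0.174625=2.423375; next y=2/5·2.265375+1/2·2.423375≈2.117838
n=5: y≈2.117838, sp=2, e=sp−y≈-0.117838; I≈3.201788, D=e−e_prev≈0.147538; u=1/4·(-0.117838)+3/4·3.201788+0·0.147538≈2.371881; next y=2/5·2.117838+1/2·2.371881≈2.033076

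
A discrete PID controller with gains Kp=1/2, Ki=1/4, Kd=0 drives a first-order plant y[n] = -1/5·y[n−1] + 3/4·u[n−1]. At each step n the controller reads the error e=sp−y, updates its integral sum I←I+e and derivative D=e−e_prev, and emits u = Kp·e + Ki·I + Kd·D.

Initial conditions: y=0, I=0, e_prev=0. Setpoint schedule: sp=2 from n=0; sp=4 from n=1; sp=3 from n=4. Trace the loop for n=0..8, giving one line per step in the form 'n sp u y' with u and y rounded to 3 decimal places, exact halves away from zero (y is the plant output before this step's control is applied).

0 2 1.500 0.000
1 4 2.656 1.125
2 4 2.893 1.767
3 4 3.415 1.817
4 3 2.925 2.198
5 3 3.458 1.754
6 3 3.403 2.243
7 3 3.697 2.104
8 3 3.735 2.352

(exact arithmetic carried between steps; '≈' marks a value shown rounded to 6 d.p. or computed from one; I and e_prev carry over from the previous line; the table rounds u and y to 3 d.p., halves away from zero)
n=0: y=0, sp=2, e=sp−y=2; I=2, D=e−e_prev=2; u=1/2·2+1/4·2+0·2=1.5; next y=-1/5·0+3/4·1.5=1.125
n=1: y=1.125, sp=4, e=sp−y=2.875; I=4.875, D=e−e_prev=0.875; u=1/2·2.875+1/4·4.875+0·0.875=2.65625; next y=-1/5·1.125+3/4·2.65625≈1.767188
n=2: y≈1.767188, sp=4, e=sp−y≈2.232813; I≈7.107813, D=e−e_prev≈-0.642188; u=1/2·2.232813+1/4·7.107813+0·(-0.642188)≈2.893359; next y=-1/5·1.767188+3/4·2.893359≈1.816582
n=3: y≈1.816582, sp=4, e=sp−y≈2.183418; I≈9.291230, D=e−e_prev≈-0.049395; u=1/2·2.183418+1/4·9.291230+0·(-0.049395)≈3.414517; next y=-1/5·1.816582+3/4·3.414517≈2.197571
n=4: y≈2.197571, sp=3, e=sp−y≈0.802429; I≈10.093659, D=e−e_prev≈-1.380989; u=1/2·0.802429+1/4·10.093659+0·(-1.380989)≈2.924629; next y=-1/5·2.197571+3/4·2.924629≈1.753958
n=5: y≈1.753958, sp=3, e=sp−y≈1.246042; I≈11.339702, D=e−e_prev≈0.443613; u=1/2·1.246042+1/4·11.339702+0·0.443613≈3.457947; next y=-1/5·1.753958+3/4·3.457947≈2.242668
n=6: y≈2.242668, sp=3, e=sp−y≈0.757332; I≈12.097033, D=e−e_prev≈-0.488711; u=1/2·0.757332+1/4·12.097033+0·(-0.488711)≈3.402924; next y=-1/5·2.242668+3/4·3.402924≈2.103659
n=7: y≈2.103659, sp=3, e=sp−y≈0.896341; I≈12.993374, D=e−e_prev≈0.139009; u=1/2·0.896341+1/4·12.993374+0·0.139009≈3.696514; next y=-1/5·2.103659+3/4·3.696514≈2.351653
n=8: y≈2.351653, sp=3, e=sp−y≈0.648347; I≈13.641720, D=e−e_prev≈-0.247994; u=1/2·0.648347+1/4·13.641720+0·(-0.247994)≈3.734603; next y=-1/5·2.351653+3/4·3.734603≈2.330622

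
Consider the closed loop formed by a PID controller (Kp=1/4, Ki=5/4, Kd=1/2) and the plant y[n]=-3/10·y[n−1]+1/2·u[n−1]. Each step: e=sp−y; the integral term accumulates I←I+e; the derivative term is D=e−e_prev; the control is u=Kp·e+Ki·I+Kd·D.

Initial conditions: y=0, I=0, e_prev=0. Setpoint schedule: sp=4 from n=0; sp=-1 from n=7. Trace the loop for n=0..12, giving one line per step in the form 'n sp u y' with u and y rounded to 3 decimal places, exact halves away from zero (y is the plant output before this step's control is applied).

(exact arithmetic carried between steps; '≈' marks a value shown rounded to 6 d.p. or computed from one; I and e_prev carry over from the previous line; the table rounds u and y to 3 d.p., halves away from zero)
n=0: y=0, sp=4, e=sp−y=4; I=4, D=e−e_prev=4; u=1/4·4+5/4·4+1/2·4=8; next y=-3/10·0+1/2·8=4
n=1: y=4, sp=4, e=sp−y=0; I=4, D=e−e_prev=-4; u=1/4·0+5/4·4+1/2·(-4)=3; next y=-3/10·4+1/2·3=0.3
n=2: y=0.3, sp=4, e=sp−y=3.7; I=7.7, D=e−e_prev=3.7; u=1/4·3.7+5/4·7.7+1/2·3.7=12.4; next y=-3/10·0.3+1/2·12.4=6.11
n=3: y=6.11, sp=4, e=sp−y=-2.11; I=5.59, D=e−e_prev=-5.81; u=1/4·(-2.11)+5/4·5.59+1/2·(-5.81)=3.555; next y=-3/10·6.11+1/2·3.555=-0.0555
n=4: y=-0.0555, sp=4, e=sp−y=4.0555; I=9.6455, D=e−e_prev=6.1655; u=1/4·4.0555+5/4·9.6455+1/2·6.1655=16.1535; next y=-3/10·(-0.0555)+1/2·16.1535=8.0934
n=5: y=8.0934, sp=4, e=sp−y=-4.0934; I=5.5521, D=e−e_prev=-8.1489; u=1/4·(-4.0934)+5/4·5.5521+1/2·(-8.1489)=1.842325; next y=-3/10·8.0934+1/2·1.842325≈-1.506858
n=6: y≈-1.506858, sp=4, e=sp−y≈5.506858; I≈11.058958, D=e−e_prev≈9.600258; u=1/4·5.506858+5/4·11.058958+1/2·9.600258≈20.00054; next y=-3/10·(-1.506858)+1/2·20.00054≈10.452327
n=7: y≈10.452327, sp=-1, e=sp−y≈-11.452327; I≈-0.393370, D=e−e_prev≈-16.959185; u=1/4·(-11.452327)+5/4·(-0.393370)+1/2·(-16.959185)≈-11.834386; next y=-3/10·10.452327+1/2·(-11.834386)≈-9.052891
n=8: y≈-9.052891, sp=-1, e=sp−y≈8.052891; I≈7.659522, D=e−e_prev≈19.505219; u=1/4·8.052891+5/4·7.659522+1/2·19.505219≈21.340234; next y=-3/10·(-9.052891)+1/2·21.340234≈13.385984
n=9: y≈13.385984, sp=-1, e=sp−y≈-14.385984; I≈-6.726463, D=e−e_prev≈-22.438876; u=1/4·(-14.385984)+5/4·(-6.726463)+1/2·(-22.438876)≈-23.224013; next y=-3/10·13.385984+1/2·(-23.224013)≈-15.627802
n=10: y≈-15.627802, sp=-1, e=sp−y≈14.627802; I≈7.901339, D=e−e_prev≈29.013786; u=1/4·14.627802+5/4·7.901339+1/2·29.013786≈28.040517; next y=-3/10·(-15.627802)+1/2·28.040517≈18.708599
n=11: y≈18.708599, sp=-1, e=sp−y≈-19.708599; I≈-11.807260, D=e−e_prev≈-34.336401; u=1/4·(-19.708599)+5/4·(-11.807260)+1/2·(-34.336401)≈-36.854425; next y=-3/10·18.708599+1/2·(-36.854425)≈-24.039792
n=12: y≈-24.039792, sp=-1, e=sp−y≈23.039792; I≈11.232532, D=e−e_prev≈42.748391; u=1/4·23.039792+5/4·11.232532+1/2·42.748391≈41.174809; next y=-3/10·(-24.039792)+1/2·41.174809≈27.799342

0 4 8.000 0.000
1 4 3.000 4.000
2 4 12.400 0.300
3 4 3.555 6.110
4 4 16.154 -0.056
5 4 1.842 8.093
6 4 20.001 -1.507
7 -1 -11.834 10.452
8 -1 21.340 -9.053
9 -1 -23.224 13.386
10 -1 28.041 -15.628
11 -1 -36.854 18.709
12 -1 41.175 -24.040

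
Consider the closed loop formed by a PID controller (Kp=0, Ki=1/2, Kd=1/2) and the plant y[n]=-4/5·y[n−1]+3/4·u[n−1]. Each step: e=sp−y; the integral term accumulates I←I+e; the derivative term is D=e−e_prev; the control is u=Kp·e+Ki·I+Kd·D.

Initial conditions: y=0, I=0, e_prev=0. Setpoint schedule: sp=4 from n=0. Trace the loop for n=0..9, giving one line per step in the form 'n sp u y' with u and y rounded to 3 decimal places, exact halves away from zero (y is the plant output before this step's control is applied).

(exact arithmetic carried between steps; '≈' marks a value shown rounded to 6 d.p. or computed from one; I and e_prev carry over from the previous line; the table rounds u and y to 3 d.p., halves away from zero)
n=0: y=0, sp=4, e=sp−y=4; I=4, D=e−e_prev=4; u=0·4+1/2·4+1/2·4=4; next y=-4/5·0+3/4·4=3
n=1: y=3, sp=4, e=sp−y=1; I=5, D=e−e_prev=-3; u=0·1+1/2·5+1/2·(-3)=1; next y=-4/5·3+3/4·1=-1.65
n=2: y=-1.65, sp=4, e=sp−y=5.65; I=10.65, D=e−e_prev=4.65; u=0·5.65+1/2·10.65+1/2·4.65=7.65; next y=-4/5·(-1.65)+3/4·7.65=7.0575
n=3: y=7.0575, sp=4, e=sp−y=-3.0575; I=7.5925, D=e−e_prev=-8.7075; u=0·(-3.0575)+1/2·7.5925+1/2·(-8.7075)=-0.5575; next y=-4/5·7.0575+3/4·(-0.5575)=-6.064125
n=4: y=-6.064125, sp=4, e=sp−y=10.064125; I=17.656625, D=e−e_prev=13.121625; u=0·10.064125+1/2·17.656625+1/2·13.121625=15.389125; next y=-4/5·(-6.064125)+3/4·15.389125≈16.393144
n=5: y≈16.393144, sp=4, e=sp−y≈-12.393144; I≈5.263481, D=e−e_prev≈-22.457269; u=0·(-12.393144)+1/2·5.263481+1/2·(-22.457269)≈-8.596894; next y=-4/5·16.393144+3/4·(-8.596894)≈-19.562185
n=6: y≈-19.562185, sp=4, e=sp−y≈23.562185; I≈28.825667, D=e−e_prev≈35.955329; u=0·23.562185+1/2·28.825667+1/2·35.955329≈32.390498; next y=-4/5·(-19.562185)+3/4·32.390498≈39.942622
n=7: y≈39.942622, sp=4, e=sp−y≈-35.942622; I≈-7.116955, D=e−e_prev≈-59.504807; u=0·(-35.942622)+1/2·(-7.116955)+1/2·(-59.504807)≈-33.310881; next y=-4/5·39.942622+3/4·(-33.310881)≈-56.937258
n=8: y≈-56.937258, sp=4, e=sp−y≈60.937258; I≈53.820303, D=e−e_prev≈96.879880; u=0·60.937258+1/2·53.820303+1/2·96.879880≈75.350091; next y=-4/5·(-56.937258)+3/4·75.350091≈102.062375
n=9: y≈102.062375, sp=4, e=sp−y≈-98.062375; I≈-44.242072, D=e−e_prev≈-158.999633; u=0·(-98.062375)+1/2·(-44.242072)+1/2·(-158.999633)≈-101.620852; next y=-4/5·102.062375+3/4·(-101.620852)≈-157.865539

0 4 4.000 0.000
1 4 1.000 3.000
2 4 7.650 -1.650
3 4 -0.558 7.058
4 4 15.389 -6.064
5 4 -8.597 16.393
6 4 32.390 -19.562
7 4 -33.311 39.943
8 4 75.350 -56.937
9 4 -101.621 102.062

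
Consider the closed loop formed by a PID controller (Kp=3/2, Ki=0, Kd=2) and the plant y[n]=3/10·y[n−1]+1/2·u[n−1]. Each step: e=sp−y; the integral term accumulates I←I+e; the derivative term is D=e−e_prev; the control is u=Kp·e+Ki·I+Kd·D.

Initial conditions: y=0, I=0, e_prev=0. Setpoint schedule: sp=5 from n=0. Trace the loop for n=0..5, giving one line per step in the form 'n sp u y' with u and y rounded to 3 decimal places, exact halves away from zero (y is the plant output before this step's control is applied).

0 5 17.500 0.000
1 5 -23.125 8.750
2 5 56.281 -8.938
3 5 -99.483 25.459
4 5 205.781 -42.104
5 5 -392.616 90.260

(exact arithmetic carried between steps; '≈' marks a value shown rounded to 6 d.p. or computed from one; I and e_prev carry over from the previous line; the table rounds u and y to 3 d.p., halves away from zero)
n=0: y=0, sp=5, e=sp−y=5; I=5, D=e−e_prev=5; u=3/2·5+0·5+2·5=17.5; next y=3/10·0+1/2·17.5=8.75
n=1: y=8.75, sp=5, e=sp−y=-3.75; I=1.25, D=e−e_prev=-8.75; u=3/2·(-3.75)+0·1.25+2·(-8.75)=-23.125; next y=3/10·8.75+1/2·(-23.125)=-8.9375
n=2: y=-8.9375, sp=5, e=sp−y=13.9375; I=15.1875, D=e−e_prev=17.6875; u=3/2·13.9375+0·15.1875+2·17.6875=56.28125; next y=3/10·(-8.9375)+1/2·56.28125=25.459375
n=3: y=25.459375, sp=5, e=sp−y=-20.459375; I=-5.271875, D=e−e_prev=-34.396875; u=3/2·(-20.459375)+0·(-5.271875)+2·(-34.396875)≈-99.482813; next y=3/10·25.459375+1/2·(-99.482813)≈-42.103594
n=4: y≈-42.103594, sp=5, e=sp−y≈47.103594; I≈41.831719, D=e−e_prev≈67.562969; u=3/2·47.103594+0·41.831719+2·67.562969≈205.781328; next y=3/10·(-42.103594)+1/2·205.781328≈90.259586
n=5: y≈90.259586, sp=5, e=sp−y≈-85.259586; I≈-43.427867, D=e−e_prev≈-132.363180; u=3/2·(-85.259586)+0·(-43.427867)+2·(-132.363180)≈-392.615738; next y=3/10·90.259586+1/2·(-392.615738)≈-169.229993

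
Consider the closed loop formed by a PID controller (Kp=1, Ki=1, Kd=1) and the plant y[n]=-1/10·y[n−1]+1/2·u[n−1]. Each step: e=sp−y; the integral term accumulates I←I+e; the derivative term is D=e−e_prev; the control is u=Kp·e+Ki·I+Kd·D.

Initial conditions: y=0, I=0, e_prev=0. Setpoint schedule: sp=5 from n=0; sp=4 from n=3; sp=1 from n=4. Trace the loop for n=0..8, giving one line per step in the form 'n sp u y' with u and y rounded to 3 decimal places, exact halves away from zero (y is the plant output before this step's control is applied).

0 5 15.000 0.000
1 5 -7.500 7.500
2 5 33.500 -4.500
3 4 -37.100 17.200
4 1 75.810 -20.270
5 1 -117.996 39.932
6 1 212.044 -62.991
7 1 -352.825 112.321
8 1 611.063 -187.644

(exact arithmetic carried between steps; '≈' marks a value shown rounded to 6 d.p. or computed from one; I and e_prev carry over from the previous line; the table rounds u and y to 3 d.p., halves away from zero)
n=0: y=0, sp=5, e=sp−y=5; I=5, D=e−e_prev=5; u=1·5+1·5+1·5=15; next y=-1/10·0+1/2·15=7.5
n=1: y=7.5, sp=5, e=sp−y=-2.5; I=2.5, D=e−e_prev=-7.5; u=1·(-2.5)+1·2.5+1·(-7.5)=-7.5; next y=-1/10·7.5+1/2·(-7.5)=-4.5
n=2: y=-4.5, sp=5, e=sp−y=9.5; I=12, D=e−e_prev=12; u=1·9.5+1·12+1·12=33.5; next y=-1/10·(-4.5)+1/2·33.5=17.2
n=3: y=17.2, sp=4, e=sp−y=-13.2; I=-1.2, D=e−e_prev=-22.7; u=1·(-13.2)+1·(-1.2)+1·(-22.7)=-37.1; next y=-1/10·17.2+1/2·(-37.1)=-20.27
n=4: y=-20.27, sp=1, e=sp−y=21.27; I=20.07, D=e−e_prev=34.47; u=1·21.27+1·20.07+1·34.47=75.81; next y=-1/10·(-20.27)+1/2·75.81=39.932
n=5: y=39.932, sp=1, e=sp−y=-38.932; I=-18.862, D=e−e_prev=-60.202; u=1·(-38.932)+1·(-18.862)+1·(-60.202)=-117.996; next y=-1/10·39.932+1/2·(-117.996)=-62.9912
n=6: y=-62.9912, sp=1, e=sp−y=63.9912; I=45.1292, D=e−e_prev=102.9232; u=1·63.9912+1·45.1292+1·102.9232=212.0436; next y=-1/10·(-62.9912)+1/2·212.0436=112.32092
n=7: y=112.32092, sp=1, e=sp−y=-111.32092; I=-66.19172, D=e−e_prev=-175.31212; u=1·(-111.32092)+1·(-66.19172)+1·(-175.31212)=-352.82476; next y=-1/10·112.32092+1/2·(-352.82476)=-187.644472
n=8: y=-187.644472, sp=1, e=sp−y=188.644472; I=122.452752, D=e−e_prev=299.965392; u=1·188.644472+1·122.452752+1·299.965392=611.062616; next y=-1/10·(-187.644472)+1/2·611.062616≈324.295755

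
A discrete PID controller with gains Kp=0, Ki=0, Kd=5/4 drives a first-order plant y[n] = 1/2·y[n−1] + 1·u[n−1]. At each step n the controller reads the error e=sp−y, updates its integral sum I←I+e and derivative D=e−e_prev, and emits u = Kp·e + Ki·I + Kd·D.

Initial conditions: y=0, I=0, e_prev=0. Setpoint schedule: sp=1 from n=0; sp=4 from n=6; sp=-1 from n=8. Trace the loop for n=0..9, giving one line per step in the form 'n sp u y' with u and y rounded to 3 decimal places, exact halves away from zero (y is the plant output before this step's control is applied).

(exact arithmetic carried between steps; '≈' marks a value shown rounded to 6 d.p. or computed from one; I and e_prev carry over from the previous line; the table rounds u and y to 3 d.p., halves away from zero)
n=0: y=0, sp=1, e=sp−y=1; I=1, D=e−e_prev=1; u=0·1+0·1+5/4·1=1.25; next y=1/2·0+1·1.25=1.25
n=1: y=1.25, sp=1, e=sp−y=-0.25; I=0.75, D=e−e_prev=-1.25; u=0·(-0.25)+0·0.75+5/4·(-1.25)=-1.5625; next y=1/2·1.25+1·(-1.5625)=-0.9375
n=2: y=-0.9375, sp=1, e=sp−y=1.9375; I=2.6875, D=e−e_prev=2.1875; u=0·1.9375+0·2.6875+5/4·2.1875=2.734375; next y=1/2·(-0.9375)+1·2.734375=2.265625
n=3: y=2.265625, sp=1, e=sp−y=-1.265625; I=1.421875, D=e−e_prev=-3.203125; u=0·(-1.265625)+0·1.421875+5/4·(-3.203125)≈-4.003906; next y=1/2·2.265625+1·(-4.003906)≈-2.871094
n=4: y≈-2.871094, sp=1, e=sp−y≈3.871094; I≈5.292969, D=e−e_prev≈5.136719; u=0·3.871094+0·5.292969+5/4·5.136719≈6.420898; next y=1/2·(-2.871094)+1·6.420898≈4.985352
n=5: y≈4.985352, sp=1, e=sp−y≈-3.985352; I≈1.307617, D=e−e_prev≈-7.856445; u=0·(-3.985352)+0·1.307617+5/4·(-7.856445)≈-9.820557; next y=1/2·4.985352+1·(-9.820557)≈-7.327881
n=6: y≈-7.327881, sp=4, e=sp−y≈11.327881; I≈12.635498, D=e−e_prev≈15.313232; u=0·11.327881+0·12.635498+5/4·15.313232≈19.141541; next y=1/2·(-7.327881)+1·19.141541≈15.477600
n=7: y≈15.477600, sp=4, e=sp−y≈-11.477600; I≈1.157898, D=e−e_prev≈-22.805481; u=0·(-11.477600)+0·1.157898+5/4·(-22.805481)≈-28.506851; next y=1/2·15.477600+1·(-28.506851)≈-20.768051
n=8: y≈-20.768051, sp=-1, e=sp−y≈19.768051; I≈20.925949, D=e−e_prev≈31.245651; u=0·19.768051+0·20.925949+5/4·31.245651≈39.057064; next y=1/2·(-20.768051)+1·39.057064≈28.673038
n=9: y≈28.673038, sp=-1, e=sp−y≈-29.673038; I≈-8.747089, D=e−e_prev≈-49.441090; u=0·(-29.673038)+0·(-8.747089)+5/4·(-49.441090)≈-61.801362; next y=1/2·28.673038+1·(-61.801362)≈-47.464843

0 1 1.250 0.000
1 1 -1.563 1.250
2 1 2.734 -0.938
3 1 -4.004 2.266
4 1 6.421 -2.871
5 1 -9.821 4.985
6 4 19.142 -7.328
7 4 -28.507 15.478
8 -1 39.057 -20.768
9 -1 -61.801 28.673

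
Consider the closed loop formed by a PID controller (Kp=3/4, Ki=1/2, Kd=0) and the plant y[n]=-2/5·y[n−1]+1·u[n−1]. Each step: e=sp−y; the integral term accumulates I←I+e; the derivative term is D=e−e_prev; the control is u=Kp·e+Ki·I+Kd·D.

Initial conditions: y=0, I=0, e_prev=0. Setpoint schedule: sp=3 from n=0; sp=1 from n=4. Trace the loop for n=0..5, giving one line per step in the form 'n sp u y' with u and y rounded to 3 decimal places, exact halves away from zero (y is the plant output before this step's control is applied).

0 3 3.750 0.000
1 3 0.563 3.750
2 3 6.047 -0.938
3 3 -1.184 6.422
4 1 7.323 -3.752
5 1 -6.021 8.824

(exact arithmetic carried between steps; '≈' marks a value shown rounded to 6 d.p. or computed from one; I and e_prev carry over from the previous line; the table rounds u and y to 3 d.p., halves away from zero)
n=0: y=0, sp=3, e=sp−y=3; I=3, D=e−e_prev=3; u=3/4·3+1/2·3+0·3=3.75; next y=-2/5·0+1·3.75=3.75
n=1: y=3.75, sp=3, e=sp−y=-0.75; I=2.25, D=e−e_prev=-3.75; u=3/4·(-0.75)+1/2·2.25+0·(-3.75)=0.5625; next y=-2/5·3.75+1·0.5625=-0.9375
n=2: y=-0.9375, sp=3, e=sp−y=3.9375; I=6.1875, D=e−e_prev=4.6875; u=3/4·3.9375+1/2·6.1875+0·4.6875=6.046875; next y=-2/5·(-0.9375)+1·6.046875=6.421875
n=3: y=6.421875, sp=3, e=sp−y=-3.421875; I=2.765625, D=e−e_prev=-7.359375; u=3/4·(-3.421875)+1/2·2.765625+0·(-7.359375)≈-1.183594; next y=-2/5·6.421875+1·(-1.183594)≈-3.752344
n=4: y≈-3.752344, sp=1, e=sp−y≈4.752344; I≈7.517969, D=e−e_prev≈8.174219; u=3/4·4.752344+1/2·7.517969+0·8.174219≈7.323242; next y=-2/5·(-3.752344)+1·7.323242≈8.824180
n=5: y≈8.824180, sp=1, e=sp−y≈-7.824180; I≈-0.306211, D=e−e_prev≈-12.576523; u=3/4·(-7.824180)+1/2·(-0.306211)+0·(-12.576523)≈-6.021240; next y=-2/5·8.824180+1·(-6.021240)≈-9.550912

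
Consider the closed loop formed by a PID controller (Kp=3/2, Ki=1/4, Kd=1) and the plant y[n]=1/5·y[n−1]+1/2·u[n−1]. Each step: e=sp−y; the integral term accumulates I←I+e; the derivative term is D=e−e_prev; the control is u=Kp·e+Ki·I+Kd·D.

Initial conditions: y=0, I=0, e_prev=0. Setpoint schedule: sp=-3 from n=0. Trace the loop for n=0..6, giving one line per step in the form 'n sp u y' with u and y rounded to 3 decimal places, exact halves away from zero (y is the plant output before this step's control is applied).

0 -3 -8.250 0.000
1 -3 5.344 -4.125
2 -3 -14.923 1.847
3 -3 14.419 -7.092
4 -3 -28.925 5.791
5 -3 34.273 -13.304
6 -3 -58.642 14.476

(exact arithmetic carried between steps; '≈' marks a value shown rounded to 6 d.p. or computed from one; I and e_prev carry over from the previous line; the table rounds u and y to 3 d.p., halves away from zero)
n=0: y=0, sp=-3, e=sp−y=-3; I=-3, D=e−e_prev=-3; u=3/2·(-3)+1/4·(-3)+1·(-3)=-8.25; next y=1/5·0+1/2·(-8.25)=-4.125
n=1: y=-4.125, sp=-3, e=sp−y=1.125; I=-1.875, D=e−e_prev=4.125; u=3/2·1.125+1/4·(-1.875)+1·4.125=5.34375; next y=1/5·(-4.125)+1/2·5.34375=1.846875
n=2: y=1.846875, sp=-3, e=sp−y=-4.846875; I=-6.721875, D=e−e_prev=-5.971875; u=3/2·(-4.846875)+1/4·(-6.721875)+1·(-5.971875)≈-14.922656; next y=1/5·1.846875+1/2·(-14.922656)≈-7.091953
n=3: y≈-7.091953, sp=-3, e=sp−y≈4.091953; I≈-2.629922, D=e−e_prev≈8.938828; u=3/2·4.091953+1/4·(-2.629922)+1·8.938828≈14.419277; next y=1/5·(-7.091953)+1/2·14.419277≈5.791248
n=4: y≈5.791248, sp=-3, e=sp−y≈-8.791248; I≈-11.421170, D=e−e_prev≈-12.883201; u=3/2·(-8.791248)+1/4·(-11.421170)+1·(-12.883201)≈-28.925366; next y=1/5·5.791248+1/2·(-28.925366)≈-13.304433
n=5: y≈-13.304433, sp=-3, e=sp−y≈10.304433; I≈-1.116737, D=e−e_prev≈19.095681; u=3/2·10.304433+1/4·(-1.116737)+1·19.095681≈34.273147; next y=1/5·(-13.304433)+1/2·34.273147≈14.475687
n=6: y≈14.475687, sp=-3, e=sp−y≈-17.475687; I≈-18.592424, D=e−e_prev≈-27.780120; u=3/2·(-17.475687)+1/4·(-18.592424)+1·(-27.780120)≈-58.641756; next y=1/5·14.475687+1/2·(-58.641756)≈-26.425741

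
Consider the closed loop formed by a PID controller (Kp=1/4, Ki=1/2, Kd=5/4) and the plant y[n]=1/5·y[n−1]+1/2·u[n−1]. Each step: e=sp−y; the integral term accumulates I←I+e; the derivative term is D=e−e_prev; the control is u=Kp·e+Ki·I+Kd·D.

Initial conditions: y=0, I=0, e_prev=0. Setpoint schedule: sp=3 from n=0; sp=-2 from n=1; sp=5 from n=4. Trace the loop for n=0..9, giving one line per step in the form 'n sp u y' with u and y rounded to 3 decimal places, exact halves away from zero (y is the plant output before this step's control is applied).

(exact arithmetic carried between steps; '≈' marks a value shown rounded to 6 d.p. or computed from one; I and e_prev carry over from the previous line; the table rounds u and y to 3 d.p., halves away from zero)
n=0: y=0, sp=3, e=sp−y=3; I=3, D=e−e_prev=3; u=1/4·3+1/2·3+5/4·3=6; next y=1/5·0+1/2·6=3
n=1: y=3, sp=-2, e=sp−y=-5; I=-2, D=e−e_prev=-8; u=1/4·(-5)+1/2·(-2)+5/4·(-8)=-12.25; next y=1/5·3+1/2·(-12.25)=-5.525
n=2: y=-5.525, sp=-2, e=sp−y=3.525; I=1.525, D=e−e_prev=8.525; u=1/4·3.525+1/2·1.525+5/4·8.525=12.3; next y=1/5·(-5.525)+1/2·12.3=5.045
n=3: y=5.045, sp=-2, e=sp−y=-7.045; I=-5.52, D=e−e_prev=-10.57; u=1/4·(-7.045)+1/2·(-5.52)+5/4·(-10.57)=-17.73375; next y=1/5·5.045+1/2·(-17.73375)=-7.857875
n=4: y=-7.857875, sp=5, e=sp−y=12.857875; I=7.337875, D=e−e_prev=19.902875; u=1/4·12.857875+1/2·7.337875+5/4·19.902875=31.762; next y=1/5·(-7.857875)+1/2·31.762=14.309425
n=5: y=14.309425, sp=5, e=sp−y=-9.309425; I=-1.97155, D=e−e_prev=-22.1673; u=1/4·(-9.309425)+1/2·(-1.97155)+5/4·(-22.1673)≈-31.022256; next y=1/5·14.309425+1/2·(-31.022256)≈-12.649243
n=6: y≈-12.649243, sp=5, e=sp−y≈17.649243; I≈15.677693, D=e−e_prev≈26.958668; u=1/4·17.649243+1/2·15.677693+5/4·26.958668≈45.949493; next y=1/5·(-12.649243)+1/2·45.949493≈20.444898
n=7: y≈20.444898, sp=5, e=sp−y≈-15.444898; I≈0.232796, D=e−e_prev≈-33.094141; u=1/4·(-15.444898)+1/2·0.232796+5/4·(-33.094141)≈-45.112503; next y=1/5·20.444898+1/2·(-45.112503)≈-18.467272
n=8: y≈-18.467272, sp=5, e=sp−y≈23.467272; I≈23.700067, D=e−e_prev≈38.912169; u=1/4·23.467272+1/2·23.700067+5/4·38.912169≈66.357063; next y=1/5·(-18.467272)+1/2·66.357063≈29.485077
n=9: y≈29.485077, sp=5, e=sp−y≈-24.485077; I≈-0.785010, D=e−e_prev≈-47.952349; u=1/4·(-24.485077)+1/2·(-0.785010)+5/4·(-47.952349)≈-66.454211; next y=1/5·29.485077+1/2·(-66.454211)≈-27.330090

0 3 6.000 0.000
1 -2 -12.250 3.000
2 -2 12.300 -5.525
3 -2 -17.734 5.045
4 5 31.762 -7.858
5 5 -31.022 14.309
6 5 45.949 -12.649
7 5 -45.113 20.445
8 5 66.357 -18.467
9 5 -66.454 29.485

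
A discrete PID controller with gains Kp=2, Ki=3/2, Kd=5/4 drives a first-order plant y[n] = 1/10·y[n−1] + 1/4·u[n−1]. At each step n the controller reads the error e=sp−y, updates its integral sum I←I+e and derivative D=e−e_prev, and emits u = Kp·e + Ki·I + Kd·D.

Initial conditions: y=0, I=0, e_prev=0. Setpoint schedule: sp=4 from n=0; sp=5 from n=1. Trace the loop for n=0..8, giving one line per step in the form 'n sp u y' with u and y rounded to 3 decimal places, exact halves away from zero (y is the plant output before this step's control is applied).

(exact arithmetic carried between steps; '≈' marks a value shown rounded to 6 d.p. or computed from one; I and e_prev carry over from the previous line; the table rounds u and y to 3 d.p., halves away from zero)
n=0: y=0, sp=4, e=sp−y=4; I=4, D=e−e_prev=4; u=2·4+3/2·4+5/4·4=19; next y=1/10·0+1/4·19=4.75
n=1: y=4.75, sp=5, e=sp−y=0.25; I=4.25, D=e−e_prev=-3.75; u=2·0.25+3/2·4.25+5/4·(-3.75)=2.1875; next y=1/10·4.75+1/4·2.1875=1.021875
n=2: y=1.021875, sp=5, e=sp−y=3.978125; I=8.228125, D=e−e_prev=3.728125; u=2·3.978125+3/2·8.228125+5/4·3.728125≈24.958594; next y=1/10·1.021875+1/4·24.958594≈6.341836
n=3: y≈6.341836, sp=5, e=sp−y≈-1.341836; I≈6.886289, D=e−e_prev≈-5.319961; u=2·(-1.341836)+3/2·6.886289+5/4·(-5.319961)≈0.995811; next y=1/10·6.341836+1/4·0.995811≈0.883136
n=4: y≈0.883136, sp=5, e=sp−y≈4.116864; I≈11.003153, D=e−e_prev≈5.458700; u=2·4.116864+3/2·11.003153+5/4·5.458700≈31.561831; next y=1/10·0.883136+1/4·31.561831≈7.978771
n=5: y≈7.978771, sp=5, e=sp−y≈-2.978771; I≈8.024381, D=e−e_prev≈-7.095635; u=2·(-2.978771)+3/2·8.024381+5/4·(-7.095635)≈-2.790515; next y=1/10·7.978771+1/4·(-2.790515)≈0.100248
n=6: y≈0.100248, sp=5, e=sp−y≈4.899752; I≈12.924133, D=e−e_prev≈7.878523; u=2·4.899752+3/2·12.924133+5/4·7.878523≈39.033856; next y=1/10·0.100248+1/4·39.033856≈9.768489
n=7: y≈9.768489, sp=5, e=sp−y≈-4.768489; I≈8.155644, D=e−e_prev≈-9.668241; u=2·(-4.768489)+3/2·8.155644+5/4·(-9.668241)≈-9.388813; next y=1/10·9.768489+1/4·(-9.388813)≈-1.370354
n=8: y≈-1.370354, sp=5, e=sp−y≈6.370354; I≈14.525998, D=e−e_prev≈11.138843; u=2·6.370354+3/2·14.525998+5/4·11.138843≈48.453260; next y=1/10·(-1.370354)+1/4·48.453260≈11.976280

0 4 19.000 0.000
1 5 2.188 4.750
2 5 24.959 1.022
3 5 0.996 6.342
4 5 31.562 0.883
5 5 -2.791 7.979
6 5 39.034 0.100
7 5 -9.389 9.768
8 5 48.453 -1.370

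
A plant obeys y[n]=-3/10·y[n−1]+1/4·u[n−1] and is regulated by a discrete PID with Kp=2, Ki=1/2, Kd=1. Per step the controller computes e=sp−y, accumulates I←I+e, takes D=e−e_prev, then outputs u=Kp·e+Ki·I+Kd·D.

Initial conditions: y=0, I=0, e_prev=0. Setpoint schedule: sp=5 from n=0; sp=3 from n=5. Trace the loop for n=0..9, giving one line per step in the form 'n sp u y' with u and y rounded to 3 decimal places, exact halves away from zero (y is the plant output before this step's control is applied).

(exact arithmetic carried between steps; '≈' marks a value shown rounded to 6 d.p. or computed from one; I and e_prev carry over from the previous line; the table rounds u and y to 3 d.p., halves away from zero)
n=0: y=0, sp=5, e=sp−y=5; I=5, D=e−e_prev=5; u=2·5+1/2·5+1·5=17.5; next y=-3/10·0+1/4·17.5=4.375
n=1: y=4.375, sp=5, e=sp−y=0.625; I=5.625, D=e−e_prev=-4.375; u=2·0.625+1/2·5.625+1·(-4.375)=-0.3125; next y=-3/10·4.375+1/4·(-0.3125)=-1.390625
n=2: y=-1.390625, sp=5, e=sp−y=6.390625; I=12.015625, D=e−e_prev=5.765625; u=2·6.390625+1/2·12.015625+1·5.765625≈24.554688; next y=-3/10·(-1.390625)+1/4·24.554688≈6.555859
n=3: y≈6.555859, sp=5, e=sp−y≈-1.555859; I≈10.459766, D=e−e_prev≈-7.946484; u=2·(-1.555859)+1/2·10.459766+1·(-7.946484)≈-5.828320; next y=-3/10·6.555859+1/4·(-5.828320)≈-3.423838
n=4: y≈-3.423838, sp=5, e=sp−y≈8.423838; I≈18.883604, D=e−e_prev≈9.979697; u=2·8.423838+1/2·18.883604+1·9.979697≈36.269175; next y=-3/10·(-3.423838)+1/4·36.269175≈10.094445
n=5: y≈10.094445, sp=3, e=sp−y≈-7.094445; I≈11.789158, D=e−e_prev≈-15.518283; u=2·(-7.094445)+1/2·11.789158+1·(-15.518283)≈-23.812594; next y=-3/10·10.094445+1/4·(-23.812594)≈-8.981482
n=6: y≈-8.981482, sp=3, e=sp−y≈11.981482; I≈23.770640, D=e−e_prev≈19.075927; u=2·11.981482+1/2·23.770640+1·19.075927≈54.924211; next y=-3/10·(-8.981482)+1/4·54.924211≈16.425497
n=7: y≈16.425497, sp=3, e=sp−y≈-13.425497; I≈10.345143, D=e−e_prev≈-25.406979; u=2·(-13.425497)+1/2·10.345143+1·(-25.406979)≈-47.085403; next y=-3/10·16.425497+1/4·(-47.085403)≈-16.699000
n=8: y≈-16.699000, sp=3, e=sp−y≈19.699000; I≈30.044143, D=e−e_prev≈33.124497; u=2·19.699000+1/2·30.044143+1·33.124497≈87.544569; next y=-3/10·(-16.699000)+1/4·87.544569≈26.895842
n=9: y≈26.895842, sp=3, e=sp−y≈-23.895842; I≈6.148301, D=e−e_prev≈-43.594842; u=2·(-23.895842)+1/2·6.148301+1·(-43.594842)≈-88.312376; next y=-3/10·26.895842+1/4·(-88.312376)≈-30.146847

0 5 17.500 0.000
1 5 -0.313 4.375
2 5 24.555 -1.391
3 5 -5.828 6.556
4 5 36.269 -3.424
5 3 -23.813 10.094
6 3 54.924 -8.981
7 3 -47.085 16.425
8 3 87.545 -16.699
9 3 -88.312 26.896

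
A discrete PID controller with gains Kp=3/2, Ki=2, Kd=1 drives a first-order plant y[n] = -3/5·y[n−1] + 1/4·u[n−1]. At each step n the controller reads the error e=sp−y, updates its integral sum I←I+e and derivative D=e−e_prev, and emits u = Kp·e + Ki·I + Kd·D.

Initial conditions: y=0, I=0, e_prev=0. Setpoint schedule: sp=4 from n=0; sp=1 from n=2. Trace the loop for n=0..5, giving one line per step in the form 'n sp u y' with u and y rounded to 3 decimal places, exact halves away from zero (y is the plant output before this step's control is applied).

0 4 18.000 0.000
1 4 1.750 4.500
2 1 22.181 -2.263
3 1 -16.300 6.903
4 1 49.097 -8.217
5 1 -61.984 17.204

(exact arithmetic carried between steps; '≈' marks a value shown rounded to 6 d.p. or computed from one; I and e_prev carry over from the previous line; the table rounds u and y to 3 d.p., halves away from zero)
n=0: y=0, sp=4, e=sp−y=4; I=4, D=e−e_prev=4; u=3/2·4+2·4+1·4=18; next y=-3/5·0+1/4·18=4.5
n=1: y=4.5, sp=4, e=sp−y=-0.5; I=3.5, D=e−e_prev=-4.5; u=3/2·(-0.5)+2·3.5+1·(-4.5)=1.75; next y=-3/5·4.5+1/4·1.75=-2.2625
n=2: y=-2.2625, sp=1, e=sp−y=3.2625; I=6.7625, D=e−e_prev=3.7625; u=3/2·3.2625+2·6.7625+1·3.7625=22.18125; next y=-3/5·(-2.2625)+1/4·22.18125≈6.902813
n=3: y≈6.902813, sp=1, e=sp−y≈-5.902813; I≈0.859688, D=e−e_prev≈-9.165313; u=3/2·(-5.902813)+2·0.859688+1·(-9.165313)≈-16.300156; next y=-3/5·6.902813+1/4·(-16.300156)≈-8.216727
n=4: y≈-8.216727, sp=1, e=sp−y≈9.216727; I≈10.076414, D=e−e_prev≈15.119539; u=3/2·9.216727+2·10.076414+1·15.119539≈49.097457; next y=-3/5·(-8.216727)+1/4·49.097457≈17.204400
n=5: y≈17.204400, sp=1, e=sp−y≈-16.204400; I≈-6.127986, D=e−e_prev≈-25.421127; u=3/2·(-16.204400)+2·(-6.127986)+1·(-25.421127)≈-61.983699; next y=-3/5·17.204400+1/4·(-61.983699)≈-25.818565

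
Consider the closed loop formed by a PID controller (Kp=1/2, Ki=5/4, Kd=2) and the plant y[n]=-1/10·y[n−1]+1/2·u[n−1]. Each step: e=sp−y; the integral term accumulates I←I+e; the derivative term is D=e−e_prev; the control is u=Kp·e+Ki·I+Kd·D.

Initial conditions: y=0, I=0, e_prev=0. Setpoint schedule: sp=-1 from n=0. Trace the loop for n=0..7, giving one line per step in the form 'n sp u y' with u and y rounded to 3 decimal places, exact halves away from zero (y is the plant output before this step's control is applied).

0 -1 -3.750 0.000
1 -1 4.031 -1.875
2 -1 -13.918 2.203
3 -1 25.418 -7.179
4 -1 -62.896 13.427
5 -1 133.600 -32.791
6 -1 -304.861 70.079
7 -1 672.721 -159.438

(exact arithmetic carried between steps; '≈' marks a value shown rounded to 6 d.p. or computed from one; I and e_prev carry over from the previous line; the table rounds u and y to 3 d.p., halves away from zero)
n=0: y=0, sp=-1, e=sp−y=-1; I=-1, D=e−e_prev=-1; u=1/2·(-1)+5/4·(-1)+2·(-1)=-3.75; next y=-1/10·0+1/2·(-3.75)=-1.875
n=1: y=-1.875, sp=-1, e=sp−y=0.875; I=-0.125, D=e−e_prev=1.875; u=1/2·0.875+5/4·(-0.125)+2·1.875=4.03125; next y=-1/10·(-1.875)+1/2·4.03125=2.203125
n=2: y=2.203125, sp=-1, e=sp−y=-3.203125; I=-3.328125, D=e−e_prev=-4.078125; u=1/2·(-3.203125)+5/4·(-3.328125)+2·(-4.078125)≈-13.917969; next y=-1/10·2.203125+1/2·(-13.917969)≈-7.179297
n=3: y≈-7.179297, sp=-1, e=sp−y≈6.179297; I≈2.851172, D=e−e_prev≈9.382422; u=1/2·6.179297+5/4·2.851172+2·9.382422≈25.418457; next y=-1/10·(-7.179297)+1/2·25.418457≈13.427158
n=4: y≈13.427158, sp=-1, e=sp−y≈-14.427158; I≈-11.575986, D=e−e_prev≈-20.606455; u=1/2·(-14.427158)+5/4·(-11.575986)+2·(-20.606455)≈-62.896472; next y=-1/10·13.427158+1/2·(-62.896472)≈-32.790952
n=5: y≈-32.790952, sp=-1, e=sp−y≈31.790952; I≈20.214966, D=e−e_prev≈46.218110; u=1/2·31.790952+5/4·20.214966+2·46.218110≈133.600403; next y=-1/10·(-32.790952)+1/2·133.600403≈70.079297
n=6: y≈70.079297, sp=-1, e=sp−y≈-71.079297; I≈-50.864331, D=e−e_prev≈-102.870249; u=1/2·(-71.079297)+5/4·(-50.864331)+2·(-102.870249)≈-304.860560; next y=-1/10·70.079297+1/2·(-304.860560)≈-159.438210
n=7: y≈-159.438210, sp=-1, e=sp−y≈158.438210; I≈107.573878, D=e−e_prev≈229.517506; u=1/2·158.438210+5/4·107.573878+2·229.517506≈672.721465; next y=-1/10·(-159.438210)+1/2·672.721465≈352.304554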